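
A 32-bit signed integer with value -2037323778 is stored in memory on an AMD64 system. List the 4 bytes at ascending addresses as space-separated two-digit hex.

FE E7 90 86

Two's complement of -2037323778 in 32 bits: 2037323778 = 0x796F1802; invert → 0x8690E7FD; add 1 → 0x8690E7FE.
Split into bytes (most-significant first): 86 90 E7 FE.
In little-endian order the low byte comes first in memory.
So at ascending addresses the bytes are FE E7 90 86.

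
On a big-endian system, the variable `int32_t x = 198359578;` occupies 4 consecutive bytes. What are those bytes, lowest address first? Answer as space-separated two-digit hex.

0B D2 BA 1A

198359578 in hexadecimal, padded to 32 bits, is 0x0BD2BA1A.
Split into bytes (most-significant first): 0B D2 BA 1A.
Big-endian stores the most-significant byte at the lowest address.
So the memory order matches the most-significant-first order: 0B D2 BA 1A.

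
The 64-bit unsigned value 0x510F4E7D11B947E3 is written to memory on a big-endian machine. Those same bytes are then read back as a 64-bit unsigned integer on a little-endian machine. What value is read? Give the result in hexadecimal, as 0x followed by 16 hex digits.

Stored big-endian, the bytes at ascending addresses are 51 0F 4E 7D 11 B9 47 E3.
Read back as little-endian, the first byte is least significant, giving 0xE347B9117D4E0F51.

0xE347B9117D4E0F51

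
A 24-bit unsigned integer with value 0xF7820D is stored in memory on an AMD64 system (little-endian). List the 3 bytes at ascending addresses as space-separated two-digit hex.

Split into bytes (most-significant first): F7 82 0D.
Little-endian: lowest address holds the least-significant byte.
So at ascending addresses the bytes are 0D 82 F7.

0D 82 F7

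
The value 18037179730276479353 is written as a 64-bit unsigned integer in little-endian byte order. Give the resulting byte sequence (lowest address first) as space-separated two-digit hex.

79 71 01 4D 66 EF 50 FA

18037179730276479353 in hexadecimal, padded to 64 bits, is 0xFA50EF664D017179.
Split into bytes (most-significant first): FA 50 EF 66 4D 01 71 79.
Little-endian stores the least-significant byte at the lowest address.
So at ascending addresses the bytes are 79 71 01 4D 66 EF 50 FA.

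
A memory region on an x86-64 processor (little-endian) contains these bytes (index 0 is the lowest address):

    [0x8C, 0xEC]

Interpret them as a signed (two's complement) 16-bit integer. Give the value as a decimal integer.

-4980

In little-endian order the low byte comes first in memory.
Reassemble most-significant byte first: EC 8C → 0xEC8C.
Top bit is set, so as a signed 16-bit value this is 0xEC8C − 2^16 = -4980.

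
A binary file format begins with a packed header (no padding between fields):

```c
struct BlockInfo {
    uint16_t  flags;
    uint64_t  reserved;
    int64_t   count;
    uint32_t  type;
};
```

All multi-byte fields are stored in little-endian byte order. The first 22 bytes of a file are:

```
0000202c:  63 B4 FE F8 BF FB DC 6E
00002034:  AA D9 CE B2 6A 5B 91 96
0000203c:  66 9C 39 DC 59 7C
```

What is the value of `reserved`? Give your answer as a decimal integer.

15684470547666696446

`reserved` follows `flags` (2 bytes), so it starts at byte offset 2 and occupies 8 bytes.
Bytes at offsets 2..9: FE F8 BF FB DC 6E AA D9.
Little-endian: lowest address holds the least-significant byte.
Reassemble most-significant byte first: D9 AA 6E DC FB BF F8 FE → 0xD9AA6EDCFBBFF8FE.
0xD9AA6EDCFBBFF8FE = 15684470547666696446.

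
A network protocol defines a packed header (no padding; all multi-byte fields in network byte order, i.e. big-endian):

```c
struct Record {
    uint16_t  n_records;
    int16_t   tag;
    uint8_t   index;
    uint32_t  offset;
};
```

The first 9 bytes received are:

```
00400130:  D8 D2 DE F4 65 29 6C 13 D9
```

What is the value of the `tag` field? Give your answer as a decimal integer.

-8460

`tag` follows `n_records` (2 bytes), so it starts at byte offset 2 and occupies 2 bytes.
Bytes at offsets 2..3: DE F4.
In big-endian order the high byte comes first in memory.
The bytes are already most-significant first: 0xDEF4.
Top bit is set, so as a signed 16-bit value this is 0xDEF4 − 2^16 = -8460.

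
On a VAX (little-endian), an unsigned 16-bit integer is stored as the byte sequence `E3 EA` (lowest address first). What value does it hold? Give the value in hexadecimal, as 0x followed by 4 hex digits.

Little-endian stores the least-significant byte at the lowest address.
Reassemble most-significant byte first: EA E3 → 0xEAE3.

0xEAE3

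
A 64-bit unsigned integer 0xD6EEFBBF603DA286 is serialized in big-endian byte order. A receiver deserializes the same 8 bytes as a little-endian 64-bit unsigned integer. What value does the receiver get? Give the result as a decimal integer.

9701384033056583382

Stored big-endian, the bytes at ascending addresses are D6 EE FB BF 60 3D A2 86.
Read back as little-endian, the first byte is least significant, giving 0x86A23D60BFFBEED6.
0x86A23D60BFFBEED6 = 9701384033056583382.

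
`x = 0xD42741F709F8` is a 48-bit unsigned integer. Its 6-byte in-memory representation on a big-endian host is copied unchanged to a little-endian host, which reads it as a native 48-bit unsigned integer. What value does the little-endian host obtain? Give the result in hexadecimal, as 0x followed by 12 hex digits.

Stored big-endian, the bytes at ascending addresses are D4 27 41 F7 09 F8.
Read back as little-endian, the first byte is least significant, giving 0xF809F74127D4.

0xF809F74127D4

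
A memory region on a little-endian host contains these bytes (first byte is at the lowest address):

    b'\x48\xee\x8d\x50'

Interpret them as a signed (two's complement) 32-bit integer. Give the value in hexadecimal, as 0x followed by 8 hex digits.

In little-endian order the low byte comes first in memory.
Reassemble most-significant byte first: 50 8D EE 48 → 0x508DEE48.

0x508DEE48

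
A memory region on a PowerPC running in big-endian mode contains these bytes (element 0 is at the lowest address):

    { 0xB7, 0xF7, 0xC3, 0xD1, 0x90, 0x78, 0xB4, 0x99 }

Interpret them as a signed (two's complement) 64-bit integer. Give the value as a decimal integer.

-5190464740681796455

Big-endian stores the most-significant byte at the lowest address.
The bytes are already most-significant first: 0xB7F7C3D19078B499.
Top bit is set, so as a signed 64-bit value this is 0xB7F7C3D19078B499 − 2^64 = -5190464740681796455.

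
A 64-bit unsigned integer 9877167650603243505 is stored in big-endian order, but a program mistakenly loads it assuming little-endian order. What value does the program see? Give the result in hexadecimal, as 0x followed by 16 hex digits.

9877167650603243505 in 64-bit hexadecimal is 0x8912BFA5912F97F1.
Stored big-endian, the bytes at ascending addresses are 89 12 BF A5 91 2F 97 F1.
Read back as little-endian, the first byte is least significant, giving 0xF1972F91A5BF1289.

0xF1972F91A5BF1289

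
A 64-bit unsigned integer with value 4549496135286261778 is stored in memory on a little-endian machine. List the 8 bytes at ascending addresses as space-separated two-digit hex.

12 08 C0 7A A1 0E 23 3F

4549496135286261778 in hexadecimal, padded to 64 bits, is 0x3F230EA17AC00812.
Split into bytes (most-significant first): 3F 23 0E A1 7A C0 08 12.
Little-endian: lowest address holds the least-significant byte.
So at ascending addresses the bytes are 12 08 C0 7A A1 0E 23 3F.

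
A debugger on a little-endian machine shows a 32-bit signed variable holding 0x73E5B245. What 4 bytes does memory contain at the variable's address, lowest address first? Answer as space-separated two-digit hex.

45 B2 E5 73

Split into bytes (most-significant first): 73 E5 B2 45.
Little-endian stores the least-significant byte at the lowest address.
So at ascending addresses the bytes are 45 B2 E5 73.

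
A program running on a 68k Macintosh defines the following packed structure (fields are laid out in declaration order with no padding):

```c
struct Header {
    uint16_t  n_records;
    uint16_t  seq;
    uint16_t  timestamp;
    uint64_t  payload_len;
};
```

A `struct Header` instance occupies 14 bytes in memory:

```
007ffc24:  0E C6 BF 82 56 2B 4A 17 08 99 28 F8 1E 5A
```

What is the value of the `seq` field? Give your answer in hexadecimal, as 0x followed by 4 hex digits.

0xBF82

`seq` follows `n_records` (2 bytes), so it starts at byte offset 2 and occupies 2 bytes.
Bytes at offsets 2..3: BF 82.
Big-endian: lowest address holds the most-significant byte.
The bytes are already most-significant first: 0xBF82.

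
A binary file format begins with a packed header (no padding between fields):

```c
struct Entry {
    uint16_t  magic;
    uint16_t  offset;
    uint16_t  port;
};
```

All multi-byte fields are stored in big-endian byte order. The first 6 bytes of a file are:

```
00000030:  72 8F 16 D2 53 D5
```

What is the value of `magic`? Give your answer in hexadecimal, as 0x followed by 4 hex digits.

0x728F

`magic` is the first field, at byte offset 0, occupying 2 bytes.
Bytes at offsets 0..1: 72 8F.
Big-endian: lowest address holds the most-significant byte.
The bytes are already most-significant first: 0x728F.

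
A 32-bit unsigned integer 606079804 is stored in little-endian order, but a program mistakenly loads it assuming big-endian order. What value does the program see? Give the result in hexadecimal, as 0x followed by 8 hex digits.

0x3C0B2024

606079804 in 32-bit hexadecimal is 0x24200B3C.
Stored little-endian, the bytes at ascending addresses are 3C 0B 20 24.
Read back as big-endian, the last byte is least significant, giving 0x3C0B2024.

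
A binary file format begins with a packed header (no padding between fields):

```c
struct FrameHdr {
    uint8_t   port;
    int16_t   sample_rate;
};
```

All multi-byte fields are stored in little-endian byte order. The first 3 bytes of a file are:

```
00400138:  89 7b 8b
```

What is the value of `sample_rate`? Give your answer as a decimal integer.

-29829

`sample_rate` follows `port` (1 byte), so it starts at byte offset 1 and occupies 2 bytes.
Bytes at offsets 1..2: 7B 8B.
Little-endian stores the least-significant byte at the lowest address.
Reassemble most-significant byte first: 8B 7B → 0x8B7B.
Top bit is set, so as a signed 16-bit value this is 0x8B7B − 2^16 = -29829.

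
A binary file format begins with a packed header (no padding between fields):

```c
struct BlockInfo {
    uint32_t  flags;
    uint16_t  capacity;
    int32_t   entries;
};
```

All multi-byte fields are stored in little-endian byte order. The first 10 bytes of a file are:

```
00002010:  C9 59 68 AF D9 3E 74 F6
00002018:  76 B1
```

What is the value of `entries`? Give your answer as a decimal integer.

-1317603724

`entries` follows `flags` (4 B), `capacity` (2 B), so it starts at offset 4 + 2 = 6 and occupies 4 bytes.
Bytes at offsets 6..9: 74 F6 76 B1.
Little-endian: lowest address holds the least-significant byte.
Reassemble most-significant byte first: B1 76 F6 74 → 0xB176F674.
Top bit is set, so as a signed 32-bit value this is 0xB176F674 − 2^32 = -1317603724.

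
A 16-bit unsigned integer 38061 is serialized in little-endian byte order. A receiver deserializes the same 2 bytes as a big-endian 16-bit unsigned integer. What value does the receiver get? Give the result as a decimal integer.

44436

38061 in 16-bit hexadecimal is 0x94AD.
Stored little-endian, the bytes at ascending addresses are AD 94.
Read back as big-endian, the last byte is least significant, giving 0xAD94.
0xAD94 = 44436.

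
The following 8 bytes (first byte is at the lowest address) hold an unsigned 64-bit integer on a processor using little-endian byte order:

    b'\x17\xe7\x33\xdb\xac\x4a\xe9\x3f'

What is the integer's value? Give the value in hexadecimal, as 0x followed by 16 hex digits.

In little-endian order the low byte comes first in memory.
Reassemble most-significant byte first: 3F E9 4A AC DB 33 E7 17 → 0x3FE94AACDB33E717.

0x3FE94AACDB33E717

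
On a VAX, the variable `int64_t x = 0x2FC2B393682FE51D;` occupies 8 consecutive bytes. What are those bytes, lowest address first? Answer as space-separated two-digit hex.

1D E5 2F 68 93 B3 C2 2F

Split into bytes (most-significant first): 2F C2 B3 93 68 2F E5 1D.
Little-endian: lowest address holds the least-significant byte.
So at ascending addresses the bytes are 1D E5 2F 68 93 B3 C2 2F.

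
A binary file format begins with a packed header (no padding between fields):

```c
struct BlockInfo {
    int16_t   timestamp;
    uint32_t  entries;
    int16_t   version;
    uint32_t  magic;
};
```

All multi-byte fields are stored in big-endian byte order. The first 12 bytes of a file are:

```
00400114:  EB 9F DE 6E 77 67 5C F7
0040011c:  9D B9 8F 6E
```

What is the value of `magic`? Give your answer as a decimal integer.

2646183790

`magic` follows `timestamp` (2 B), `entries` (4 B), `version` (2 B), so it starts at offset 2 + 4 + 2 = 8 and occupies 4 bytes.
Bytes at offsets 8..11: 9D B9 8F 6E.
In big-endian order the high byte comes first in memory.
The bytes are already most-significant first: 0x9DB98F6E.
0x9DB98F6E = 2646183790.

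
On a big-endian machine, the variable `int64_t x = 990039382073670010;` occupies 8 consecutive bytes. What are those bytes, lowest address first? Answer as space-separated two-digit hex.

990039382073670010 in hexadecimal, padded to 64 bits, is 0x0DBD53929225F97A.
Split into bytes (most-significant first): 0D BD 53 92 92 25 F9 7A.
In big-endian order the high byte comes first in memory.
So the memory order matches the most-significant-first order: 0D BD 53 92 92 25 F9 7A.

0D BD 53 92 92 25 F9 7A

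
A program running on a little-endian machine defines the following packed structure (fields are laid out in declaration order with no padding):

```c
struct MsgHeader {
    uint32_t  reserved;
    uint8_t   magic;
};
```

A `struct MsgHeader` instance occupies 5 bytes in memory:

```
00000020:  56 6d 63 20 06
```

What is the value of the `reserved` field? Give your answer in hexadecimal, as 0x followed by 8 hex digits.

`reserved` is the first field, at byte offset 0, occupying 4 bytes.
Bytes at offsets 0..3: 56 6D 63 20.
In little-endian order the low byte comes first in memory.
Reassemble most-significant byte first: 20 63 6D 56 → 0x20636D56.

0x20636D56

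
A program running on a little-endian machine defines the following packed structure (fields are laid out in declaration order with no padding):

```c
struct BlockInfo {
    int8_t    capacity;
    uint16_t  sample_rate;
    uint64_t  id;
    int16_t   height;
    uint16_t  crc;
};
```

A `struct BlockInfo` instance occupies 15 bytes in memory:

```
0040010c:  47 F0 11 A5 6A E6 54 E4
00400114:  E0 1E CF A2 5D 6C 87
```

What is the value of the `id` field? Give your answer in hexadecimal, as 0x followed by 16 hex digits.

`id` follows `capacity` (1 B), `sample_rate` (2 B), so it starts at offset 1 + 2 = 3 and occupies 8 bytes.
Bytes at offsets 3..10: A5 6A E6 54 E4 E0 1E CF.
Little-endian stores the least-significant byte at the lowest address.
Reassemble most-significant byte first: CF 1E E0 E4 54 E6 6A A5 → 0xCF1EE0E454E66AA5.

0xCF1EE0E454E66AA5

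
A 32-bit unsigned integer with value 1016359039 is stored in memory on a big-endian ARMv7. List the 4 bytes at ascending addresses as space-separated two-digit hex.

1016359039 in hexadecimal, padded to 32 bits, is 0x3C94687F.
Split into bytes (most-significant first): 3C 94 68 7F.
In big-endian order the high byte comes first in memory.
So the memory order matches the most-significant-first order: 3C 94 68 7F.

3C 94 68 7F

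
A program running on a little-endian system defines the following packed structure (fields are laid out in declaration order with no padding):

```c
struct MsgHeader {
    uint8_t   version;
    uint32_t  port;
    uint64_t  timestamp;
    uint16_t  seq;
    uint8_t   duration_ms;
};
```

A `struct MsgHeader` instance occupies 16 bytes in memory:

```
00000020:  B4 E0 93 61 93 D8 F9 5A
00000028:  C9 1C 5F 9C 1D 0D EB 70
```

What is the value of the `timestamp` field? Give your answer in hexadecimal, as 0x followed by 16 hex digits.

0x1D9C5F1CC95AF9D8

`timestamp` follows `version` (1 B), `port` (4 B), so it starts at offset 1 + 4 = 5 and occupies 8 bytes.
Bytes at offsets 5..12: D8 F9 5A C9 1C 5F 9C 1D.
Little-endian: lowest address holds the least-significant byte.
Reassemble most-significant byte first: 1D 9C 5F 1C C9 5A F9 D8 → 0x1D9C5F1CC95AF9D8.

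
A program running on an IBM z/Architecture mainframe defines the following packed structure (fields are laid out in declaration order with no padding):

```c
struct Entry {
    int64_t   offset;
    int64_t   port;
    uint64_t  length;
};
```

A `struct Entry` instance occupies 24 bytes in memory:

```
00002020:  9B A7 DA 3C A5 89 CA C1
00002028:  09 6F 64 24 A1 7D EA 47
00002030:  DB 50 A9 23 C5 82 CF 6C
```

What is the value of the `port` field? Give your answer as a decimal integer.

679872177247218247

`port` follows `offset` (8 bytes), so it starts at byte offset 8 and occupies 8 bytes.
Bytes at offsets 8..15: 09 6F 64 24 A1 7D EA 47.
Big-endian stores the most-significant byte at the lowest address.
The bytes are already most-significant first: 0x096F6424A17DEA47.
0x096F6424A17DEA47 = 679872177247218247.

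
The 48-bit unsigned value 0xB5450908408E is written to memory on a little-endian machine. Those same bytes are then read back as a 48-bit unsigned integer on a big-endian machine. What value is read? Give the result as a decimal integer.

Stored little-endian, the bytes at ascending addresses are 8E 40 08 09 45 B5.
Read back as big-endian, the last byte is least significant, giving 0x8E40080945B5.
0x8E40080945B5 = 156405663876533.

156405663876533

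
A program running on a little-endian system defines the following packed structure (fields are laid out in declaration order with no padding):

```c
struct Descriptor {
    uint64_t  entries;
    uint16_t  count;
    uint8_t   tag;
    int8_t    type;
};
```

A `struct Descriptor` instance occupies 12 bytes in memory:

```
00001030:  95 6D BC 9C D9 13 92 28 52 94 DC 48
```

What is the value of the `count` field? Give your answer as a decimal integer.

`count` follows `entries` (8 bytes), so it starts at byte offset 8 and occupies 2 bytes.
Bytes at offsets 8..9: 52 94.
In little-endian order the low byte comes first in memory.
Reassemble most-significant byte first: 94 52 → 0x9452.
0x9452 = 37970.

37970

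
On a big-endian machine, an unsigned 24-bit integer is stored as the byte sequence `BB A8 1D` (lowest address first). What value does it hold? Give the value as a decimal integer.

12298269

Big-endian: lowest address holds the most-significant byte.
The bytes are already most-significant first: 0xBBA81D.
0xBBA81D = 12298269.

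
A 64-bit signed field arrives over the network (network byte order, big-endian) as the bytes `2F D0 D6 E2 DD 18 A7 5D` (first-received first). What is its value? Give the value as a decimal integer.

Big-endian: lowest address holds the most-significant byte.
The bytes are already most-significant first: 0x2FD0D6E2DD18A75D.
0x2FD0D6E2DD18A75D = 3445489984798762845.

3445489984798762845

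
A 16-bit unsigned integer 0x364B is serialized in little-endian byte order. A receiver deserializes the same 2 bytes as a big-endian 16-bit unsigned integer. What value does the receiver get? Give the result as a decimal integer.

Stored little-endian, the bytes at ascending addresses are 4B 36.
Read back as big-endian, the last byte is least significant, giving 0x4B36.
0x4B36 = 19254.

19254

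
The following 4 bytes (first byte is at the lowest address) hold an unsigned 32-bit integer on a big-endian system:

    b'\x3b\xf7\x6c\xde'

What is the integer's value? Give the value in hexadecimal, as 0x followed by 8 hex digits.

0x3BF76CDE

Big-endian stores the most-significant byte at the lowest address.
The bytes are already most-significant first: 0x3BF76CDE.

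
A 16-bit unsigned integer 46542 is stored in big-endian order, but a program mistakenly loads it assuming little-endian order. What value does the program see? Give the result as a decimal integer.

46542 in 16-bit hexadecimal is 0xB5CE.
Stored big-endian, the bytes at ascending addresses are B5 CE.
Read back as little-endian, the first byte is least significant, giving 0xCEB5.
0xCEB5 = 52917.

52917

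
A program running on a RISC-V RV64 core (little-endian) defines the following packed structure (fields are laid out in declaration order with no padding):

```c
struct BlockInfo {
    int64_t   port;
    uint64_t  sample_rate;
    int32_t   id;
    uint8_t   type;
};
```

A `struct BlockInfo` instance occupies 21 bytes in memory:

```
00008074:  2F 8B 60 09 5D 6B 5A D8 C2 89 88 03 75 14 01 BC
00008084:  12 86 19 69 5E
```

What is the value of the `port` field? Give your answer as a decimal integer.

`port` is the first field, at byte offset 0, occupying 8 bytes.
Bytes at offsets 0..7: 2F 8B 60 09 5D 6B 5A D8.
Little-endian: lowest address holds the least-significant byte.
Reassemble most-significant byte first: D8 5A 6B 5D 09 60 8B 2F → 0xD85A6B5D09608B2F.
Top bit is set, so as a signed 64-bit value this is 0xD85A6B5D09608B2F − 2^64 = -2856852966279705809.

-2856852966279705809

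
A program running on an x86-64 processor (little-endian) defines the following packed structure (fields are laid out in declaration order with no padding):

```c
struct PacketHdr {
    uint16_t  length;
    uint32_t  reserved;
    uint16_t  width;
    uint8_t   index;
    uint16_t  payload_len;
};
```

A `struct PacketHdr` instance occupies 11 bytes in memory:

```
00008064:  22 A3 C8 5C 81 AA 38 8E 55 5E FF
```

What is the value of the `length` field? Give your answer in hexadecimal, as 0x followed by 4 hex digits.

`length` is the first field, at byte offset 0, occupying 2 bytes.
Bytes at offsets 0..1: 22 A3.
Little-endian stores the least-significant byte at the lowest address.
Reassemble most-significant byte first: A3 22 → 0xA322.

0xA322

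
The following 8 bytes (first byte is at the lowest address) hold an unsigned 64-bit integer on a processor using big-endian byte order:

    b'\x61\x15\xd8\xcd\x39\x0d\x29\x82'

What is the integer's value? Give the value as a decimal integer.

6995735972126992770

Big-endian: lowest address holds the most-significant byte.
The bytes are already most-significant first: 0x6115D8CD390D2982.
0x6115D8CD390D2982 = 6995735972126992770.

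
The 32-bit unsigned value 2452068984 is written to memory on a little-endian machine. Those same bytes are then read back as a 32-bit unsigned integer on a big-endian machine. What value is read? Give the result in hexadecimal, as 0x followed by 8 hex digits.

2452068984 in 32-bit hexadecimal is 0x92279A78.
Stored little-endian, the bytes at ascending addresses are 78 9A 27 92.
Read back as big-endian, the last byte is least significant, giving 0x789A2792.

0x789A2792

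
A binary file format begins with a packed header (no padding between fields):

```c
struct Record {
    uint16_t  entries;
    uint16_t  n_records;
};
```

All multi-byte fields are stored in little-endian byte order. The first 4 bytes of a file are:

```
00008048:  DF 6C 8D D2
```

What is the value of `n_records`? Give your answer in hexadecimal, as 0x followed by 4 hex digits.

`n_records` follows `entries` (2 bytes), so it starts at byte offset 2 and occupies 2 bytes.
Bytes at offsets 2..3: 8D D2.
In little-endian order the low byte comes first in memory.
Reassemble most-significant byte first: D2 8D → 0xD28D.

0xD28D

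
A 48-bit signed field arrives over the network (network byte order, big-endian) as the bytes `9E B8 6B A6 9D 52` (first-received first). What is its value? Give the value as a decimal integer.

Big-endian: lowest address holds the most-significant byte.
The bytes are already most-significant first: 0x9EB86BA69D52.
Top bit is set, so as a signed 48-bit value this is 0x9EB86BA69D52 − 2^48 = -106960059458222.

-106960059458222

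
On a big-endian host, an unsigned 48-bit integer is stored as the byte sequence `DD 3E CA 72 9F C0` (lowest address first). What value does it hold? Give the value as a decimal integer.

In big-endian order the high byte comes first in memory.
The bytes are already most-significant first: 0xDD3ECA729FC0.
0xDD3ECA729FC0 = 243261754220480.

243261754220480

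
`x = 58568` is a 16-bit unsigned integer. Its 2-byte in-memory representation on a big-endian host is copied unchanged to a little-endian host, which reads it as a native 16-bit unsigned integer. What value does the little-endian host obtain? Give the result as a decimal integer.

51428

58568 in 16-bit hexadecimal is 0xE4C8.
Stored big-endian, the bytes at ascending addresses are E4 C8.
Read back as little-endian, the first byte is least significant, giving 0xC8E4.
0xC8E4 = 51428.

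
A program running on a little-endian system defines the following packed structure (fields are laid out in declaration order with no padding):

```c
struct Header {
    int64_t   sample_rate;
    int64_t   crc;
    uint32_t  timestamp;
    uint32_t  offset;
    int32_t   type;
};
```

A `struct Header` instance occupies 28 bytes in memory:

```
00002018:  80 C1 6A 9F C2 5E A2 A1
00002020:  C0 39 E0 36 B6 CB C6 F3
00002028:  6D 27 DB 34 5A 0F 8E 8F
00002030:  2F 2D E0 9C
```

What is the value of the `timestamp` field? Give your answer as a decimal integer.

`timestamp` follows `sample_rate` (8 B), `crc` (8 B), so it starts at offset 8 + 8 = 16 and occupies 4 bytes.
Bytes at offsets 16..19: 6D 27 DB 34.
In little-endian order the low byte comes first in memory.
Reassemble most-significant byte first: 34 DB 27 6D → 0x34DB276D.
0x34DB276D = 886777709.

886777709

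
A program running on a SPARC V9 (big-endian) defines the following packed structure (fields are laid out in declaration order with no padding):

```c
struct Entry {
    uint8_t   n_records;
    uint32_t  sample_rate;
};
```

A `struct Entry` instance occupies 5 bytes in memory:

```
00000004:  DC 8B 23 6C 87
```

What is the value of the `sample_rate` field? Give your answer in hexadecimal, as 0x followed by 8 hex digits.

0x8B236C87

`sample_rate` follows `n_records` (1 byte), so it starts at byte offset 1 and occupies 4 bytes.
Bytes at offsets 1..4: 8B 23 6C 87.
Big-endian: lowest address holds the most-significant byte.
The bytes are already most-significant first: 0x8B236C87.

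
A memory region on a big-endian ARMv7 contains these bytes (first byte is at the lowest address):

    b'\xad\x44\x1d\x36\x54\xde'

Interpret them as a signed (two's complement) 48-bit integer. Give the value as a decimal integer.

In big-endian order the high byte comes first in memory.
The bytes are already most-significant first: 0xAD441D3654DE.
Top bit is set, so as a signed 48-bit value this is 0xAD441D3654DE − 2^48 = -90966917229346.

-90966917229346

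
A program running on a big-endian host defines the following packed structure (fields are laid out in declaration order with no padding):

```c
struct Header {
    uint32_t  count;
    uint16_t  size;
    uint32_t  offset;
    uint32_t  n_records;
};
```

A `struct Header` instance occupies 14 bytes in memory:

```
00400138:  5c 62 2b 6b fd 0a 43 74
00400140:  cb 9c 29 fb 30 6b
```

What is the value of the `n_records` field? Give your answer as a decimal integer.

704327787

`n_records` follows `count` (4 B), `size` (2 B), `offset` (4 B), so it starts at offset 4 + 2 + 4 = 10 and occupies 4 bytes.
Bytes at offsets 10..13: 29 FB 30 6B.
Big-endian stores the most-significant byte at the lowest address.
The bytes are already most-significant first: 0x29FB306B.
0x29FB306B = 704327787.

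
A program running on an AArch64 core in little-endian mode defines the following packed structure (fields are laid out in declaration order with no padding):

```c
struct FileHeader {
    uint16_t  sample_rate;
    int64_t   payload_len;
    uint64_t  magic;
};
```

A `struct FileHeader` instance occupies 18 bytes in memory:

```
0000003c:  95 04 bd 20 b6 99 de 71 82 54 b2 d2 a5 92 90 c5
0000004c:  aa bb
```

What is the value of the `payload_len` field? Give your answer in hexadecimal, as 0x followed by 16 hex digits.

`payload_len` follows `sample_rate` (2 bytes), so it starts at byte offset 2 and occupies 8 bytes.
Bytes at offsets 2..9: BD 20 B6 99 DE 71 82 54.
Little-endian stores the least-significant byte at the lowest address.
Reassemble most-significant byte first: 54 82 71 DE 99 B6 20 BD → 0x548271DE99B620BD.

0x548271DE99B620BD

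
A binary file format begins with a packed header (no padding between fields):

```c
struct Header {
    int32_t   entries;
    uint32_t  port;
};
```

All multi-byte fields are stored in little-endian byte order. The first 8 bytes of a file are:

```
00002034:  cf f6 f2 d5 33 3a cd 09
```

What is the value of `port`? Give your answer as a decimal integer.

`port` follows `entries` (4 bytes), so it starts at byte offset 4 and occupies 4 bytes.
Bytes at offsets 4..7: 33 3A CD 09.
In little-endian order the low byte comes first in memory.
Reassemble most-significant byte first: 09 CD 3A 33 → 0x09CD3A33.
0x09CD3A33 = 164444723.

164444723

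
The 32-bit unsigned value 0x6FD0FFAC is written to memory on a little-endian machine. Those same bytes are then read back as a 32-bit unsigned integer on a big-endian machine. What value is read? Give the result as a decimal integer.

Stored little-endian, the bytes at ascending addresses are AC FF D0 6F.
Read back as big-endian, the last byte is least significant, giving 0xACFFD06F.
0xACFFD06F = 2902446191.

2902446191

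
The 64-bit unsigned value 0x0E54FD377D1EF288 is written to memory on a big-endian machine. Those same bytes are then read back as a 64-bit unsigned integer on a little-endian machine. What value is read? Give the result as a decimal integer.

9867983256681272334

Stored big-endian, the bytes at ascending addresses are 0E 54 FD 37 7D 1E F2 88.
Read back as little-endian, the first byte is least significant, giving 0x88F21E7D37FD540E.
0x88F21E7D37FD540E = 9867983256681272334.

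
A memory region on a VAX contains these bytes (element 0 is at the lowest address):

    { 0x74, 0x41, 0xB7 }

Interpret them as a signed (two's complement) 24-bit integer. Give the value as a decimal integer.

-4767372

Little-endian stores the least-significant byte at the lowest address.
Reassemble most-significant byte first: B7 41 74 → 0xB74174.
Top bit is set, so as a signed 24-bit value this is 0xB74174 − 2^24 = -4767372.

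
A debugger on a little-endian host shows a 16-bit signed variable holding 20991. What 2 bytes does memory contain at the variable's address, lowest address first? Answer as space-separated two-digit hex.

20991 in hexadecimal, padded to 16 bits, is 0x51FF.
Split into bytes (most-significant first): 51 FF.
In little-endian order the low byte comes first in memory.
So at ascending addresses the bytes are FF 51.

FF 51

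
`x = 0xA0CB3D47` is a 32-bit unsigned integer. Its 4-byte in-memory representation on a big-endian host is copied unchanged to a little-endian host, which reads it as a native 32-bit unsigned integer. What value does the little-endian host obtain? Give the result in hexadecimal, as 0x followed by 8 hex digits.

Stored big-endian, the bytes at ascending addresses are A0 CB 3D 47.
Read back as little-endian, the first byte is least significant, giving 0x473DCBA0.

0x473DCBA0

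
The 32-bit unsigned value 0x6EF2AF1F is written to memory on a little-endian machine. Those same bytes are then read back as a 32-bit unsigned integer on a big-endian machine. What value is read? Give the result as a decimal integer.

531624558

Stored little-endian, the bytes at ascending addresses are 1F AF F2 6E.
Read back as big-endian, the last byte is least significant, giving 0x1FAFF26E.
0x1FAFF26E = 531624558.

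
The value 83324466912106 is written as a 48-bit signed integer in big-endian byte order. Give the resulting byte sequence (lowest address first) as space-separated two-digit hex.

4B C8 7D 40 5B 6A

83324466912106 in hexadecimal, padded to 48 bits, is 0x4BC87D405B6A.
Split into bytes (most-significant first): 4B C8 7D 40 5B 6A.
In big-endian order the high byte comes first in memory.
So the memory order matches the most-significant-first order: 4B C8 7D 40 5B 6A.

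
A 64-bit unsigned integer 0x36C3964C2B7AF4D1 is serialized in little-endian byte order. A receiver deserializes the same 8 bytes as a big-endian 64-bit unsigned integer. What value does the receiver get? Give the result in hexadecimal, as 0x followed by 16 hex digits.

Stored little-endian, the bytes at ascending addresses are D1 F4 7A 2B 4C 96 C3 36.
Read back as big-endian, the last byte is least significant, giving 0xD1F47A2B4C96C336.

0xD1F47A2B4C96C336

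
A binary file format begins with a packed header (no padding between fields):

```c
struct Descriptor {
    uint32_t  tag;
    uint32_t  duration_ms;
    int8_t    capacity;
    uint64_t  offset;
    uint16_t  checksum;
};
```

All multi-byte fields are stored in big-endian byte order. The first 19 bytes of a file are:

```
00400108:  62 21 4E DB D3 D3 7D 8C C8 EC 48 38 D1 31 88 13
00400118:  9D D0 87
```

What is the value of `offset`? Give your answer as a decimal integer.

17025920862404481949

`offset` follows `tag` (4 B), `duration_ms` (4 B), `capacity` (1 B), so it starts at offset 4 + 4 + 1 = 9 and occupies 8 bytes.
Bytes at offsets 9..16: EC 48 38 D1 31 88 13 9D.
Big-endian stores the most-significant byte at the lowest address.
The bytes are already most-significant first: 0xEC4838D13188139D.
0xEC4838D13188139D = 17025920862404481949.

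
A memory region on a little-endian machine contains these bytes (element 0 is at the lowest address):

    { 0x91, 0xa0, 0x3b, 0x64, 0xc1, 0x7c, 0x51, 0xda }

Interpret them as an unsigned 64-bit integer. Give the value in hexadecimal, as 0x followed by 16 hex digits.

0xDA517CC1643BA091

In little-endian order the low byte comes first in memory.
Reassemble most-significant byte first: DA 51 7C C1 64 3B A0 91 → 0xDA517CC1643BA091.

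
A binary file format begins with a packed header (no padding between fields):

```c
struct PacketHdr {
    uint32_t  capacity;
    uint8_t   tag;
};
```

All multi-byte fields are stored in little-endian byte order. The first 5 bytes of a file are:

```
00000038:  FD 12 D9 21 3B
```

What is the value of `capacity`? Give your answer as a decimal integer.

`capacity` is the first field, at byte offset 0, occupying 4 bytes.
Bytes at offsets 0..3: FD 12 D9 21.
Little-endian: lowest address holds the least-significant byte.
Reassemble most-significant byte first: 21 D9 12 FD → 0x21D912FD.
0x21D912FD = 567874301.

567874301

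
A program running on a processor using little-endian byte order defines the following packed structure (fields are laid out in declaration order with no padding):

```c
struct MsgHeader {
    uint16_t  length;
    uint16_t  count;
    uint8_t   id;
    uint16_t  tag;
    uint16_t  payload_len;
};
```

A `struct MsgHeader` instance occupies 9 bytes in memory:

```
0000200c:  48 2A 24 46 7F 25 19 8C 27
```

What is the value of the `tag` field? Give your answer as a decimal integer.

`tag` follows `length` (2 B), `count` (2 B), `id` (1 B), so it starts at offset 2 + 2 + 1 = 5 and occupies 2 bytes.
Bytes at offsets 5..6: 25 19.
In little-endian order the low byte comes first in memory.
Reassemble most-significant byte first: 19 25 → 0x1925.
0x1925 = 6437.

6437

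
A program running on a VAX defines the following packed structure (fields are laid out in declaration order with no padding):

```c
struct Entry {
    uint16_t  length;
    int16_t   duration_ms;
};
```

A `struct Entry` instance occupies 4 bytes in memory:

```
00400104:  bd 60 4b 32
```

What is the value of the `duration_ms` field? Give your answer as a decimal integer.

12875

`duration_ms` follows `length` (2 bytes), so it starts at byte offset 2 and occupies 2 bytes.
Bytes at offsets 2..3: 4B 32.
Little-endian: lowest address holds the least-significant byte.
Reassemble most-significant byte first: 32 4B → 0x324B.
0x324B = 12875.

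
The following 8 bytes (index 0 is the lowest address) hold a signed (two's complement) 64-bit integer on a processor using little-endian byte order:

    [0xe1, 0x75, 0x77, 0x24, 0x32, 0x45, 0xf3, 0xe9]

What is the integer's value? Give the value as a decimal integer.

-1588850161869163039

Little-endian: lowest address holds the least-significant byte.
Reassemble most-significant byte first: E9 F3 45 32 24 77 75 E1 → 0xE9F34532247775E1.
Top bit is set, so as a signed 64-bit value this is 0xE9F34532247775E1 − 2^64 = -1588850161869163039.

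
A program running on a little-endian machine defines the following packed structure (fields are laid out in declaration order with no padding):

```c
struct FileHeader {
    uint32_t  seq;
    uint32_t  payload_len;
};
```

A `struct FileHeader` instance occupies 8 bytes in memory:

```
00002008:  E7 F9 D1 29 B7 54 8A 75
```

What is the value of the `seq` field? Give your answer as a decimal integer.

`seq` is the first field, at byte offset 0, occupying 4 bytes.
Bytes at offsets 0..3: E7 F9 D1 29.
Little-endian stores the least-significant byte at the lowest address.
Reassemble most-significant byte first: 29 D1 F9 E7 → 0x29D1F9E7.
0x29D1F9E7 = 701626855.

701626855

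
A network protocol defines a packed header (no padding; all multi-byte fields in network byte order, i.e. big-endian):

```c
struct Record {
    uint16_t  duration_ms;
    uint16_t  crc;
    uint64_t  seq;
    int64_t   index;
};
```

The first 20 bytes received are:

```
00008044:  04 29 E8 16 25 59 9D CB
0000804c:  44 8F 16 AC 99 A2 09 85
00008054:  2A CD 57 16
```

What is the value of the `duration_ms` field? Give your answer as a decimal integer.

`duration_ms` is the first field, at byte offset 0, occupying 2 bytes.
Bytes at offsets 0..1: 04 29.
Big-endian stores the most-significant byte at the lowest address.
The bytes are already most-significant first: 0x0429.
0x0429 = 1065.

1065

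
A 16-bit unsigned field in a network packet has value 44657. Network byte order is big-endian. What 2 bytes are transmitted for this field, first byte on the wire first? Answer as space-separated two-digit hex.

AE 71

44657 in hexadecimal, padded to 16 bits, is 0xAE71.
Split into bytes (most-significant first): AE 71.
Big-endian stores the most-significant byte at the lowest address.
So the memory order matches the most-significant-first order: AE 71.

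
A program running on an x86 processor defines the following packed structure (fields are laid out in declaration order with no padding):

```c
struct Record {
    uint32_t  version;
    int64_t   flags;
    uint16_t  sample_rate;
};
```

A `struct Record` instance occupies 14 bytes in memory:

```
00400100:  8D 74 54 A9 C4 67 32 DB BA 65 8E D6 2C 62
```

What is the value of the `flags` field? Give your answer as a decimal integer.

`flags` follows `version` (4 bytes), so it starts at byte offset 4 and occupies 8 bytes.
Bytes at offsets 4..11: C4 67 32 DB BA 65 8E D6.
In little-endian order the low byte comes first in memory.
Reassemble most-significant byte first: D6 8E 65 BA DB 32 67 C4 → 0xD68E65BADB3267C4.
Top bit is set, so as a signed 64-bit value this is 0xD68E65BADB3267C4 − 2^64 = -2986337649684224060.

-2986337649684224060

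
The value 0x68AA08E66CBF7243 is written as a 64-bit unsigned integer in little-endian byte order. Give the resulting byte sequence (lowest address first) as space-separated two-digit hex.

Split into bytes (most-significant first): 68 AA 08 E6 6C BF 72 43.
Little-endian stores the least-significant byte at the lowest address.
So at ascending addresses the bytes are 43 72 BF 6C E6 08 AA 68.

43 72 BF 6C E6 08 AA 68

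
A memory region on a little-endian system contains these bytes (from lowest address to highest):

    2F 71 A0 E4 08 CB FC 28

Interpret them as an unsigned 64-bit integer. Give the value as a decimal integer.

Little-endian: lowest address holds the least-significant byte.
Reassemble most-significant byte first: 28 FC CB 08 E4 A0 71 2F → 0x28FCCB08E4A0712F.
0x28FCCB08E4A0712F = 2953458694704099631.

2953458694704099631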